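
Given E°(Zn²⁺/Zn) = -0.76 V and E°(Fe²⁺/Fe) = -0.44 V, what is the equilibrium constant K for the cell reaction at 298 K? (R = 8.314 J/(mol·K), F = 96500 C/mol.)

E°_cell = -0.44 − (-0.76) = 0.32 V, with n = 2 electrons transferred.
At equilibrium E = 0, so the Nernst equation gives ln K = nFE°/RT = (2)(96500)(0.32)/((8.314)(298)) = 24.93.
K = e^24.93 = 6.7 × 10^10.

6.7 × 10^10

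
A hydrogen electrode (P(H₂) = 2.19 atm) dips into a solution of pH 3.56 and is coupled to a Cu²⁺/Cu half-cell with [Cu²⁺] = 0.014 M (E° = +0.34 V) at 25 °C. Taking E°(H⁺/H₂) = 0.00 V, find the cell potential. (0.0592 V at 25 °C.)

The Cu²⁺/Cu couple is the cathode, so E°_cell = 0.34 V; n = 2.
[H⁺] = 10^(−3.56) = 2.8 × 10^-4 M, and Q = [H⁺]^2 / ([Cu²⁺]·P(H₂)) = 2.47 × 10^-6.
E = E° − (0.0592/2) log Q = 0.34 − (0.0592/2)(-5.607) = 0.506 V.

0.51 V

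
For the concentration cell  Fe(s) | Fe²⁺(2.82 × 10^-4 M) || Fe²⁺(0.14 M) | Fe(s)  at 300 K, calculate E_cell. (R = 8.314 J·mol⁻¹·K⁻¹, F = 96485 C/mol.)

0.080 V

Both half-cells are Fe²⁺/Fe, so E°_cell = 0. The concentrated side is the cathode; the cell reaction moves Fe²⁺ from high to low concentration with n = 2.
Q = [Fe²⁺]_dilute/[Fe²⁺]_conc = 2.82 × 10^-4/0.14 = 0.00201.
E = 0 − (RT/nF) ln Q = −((8.314×300)/(2×96485))(-6.207) = 0.0802 V.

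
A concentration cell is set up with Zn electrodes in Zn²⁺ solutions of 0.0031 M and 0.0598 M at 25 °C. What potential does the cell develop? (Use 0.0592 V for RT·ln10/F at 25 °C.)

Both half-cells are Zn²⁺/Zn, so E°_cell = 0. The concentrated side is the cathode; the cell reaction moves Zn²⁺ from high to low concentration with n = 2.
Q = [Zn²⁺]_dilute/[Zn²⁺]_conc = 0.0031/0.0598 = 0.0518.
E = 0 − (0.0592/2) log Q = −(0.0592/2)(-1.285) = 0.0380 V.

0.038 V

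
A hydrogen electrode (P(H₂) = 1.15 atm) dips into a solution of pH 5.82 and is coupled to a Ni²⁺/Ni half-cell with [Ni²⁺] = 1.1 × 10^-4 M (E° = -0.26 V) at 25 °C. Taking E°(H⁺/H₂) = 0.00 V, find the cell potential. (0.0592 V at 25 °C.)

0.031 V

The hydrogen couple is the cathode, so E°_cell = 0.26 V; n = 2.
[H⁺] = 10^(−5.82) = 1.5 × 10^-6 M, and Q = [Ni²⁺]·P(H₂) / [H⁺]^2 = 5.52 × 10^7.
E = E° − (0.0592/2) log Q = 0.26 − (0.0592/2)(7.742) = 0.031 V.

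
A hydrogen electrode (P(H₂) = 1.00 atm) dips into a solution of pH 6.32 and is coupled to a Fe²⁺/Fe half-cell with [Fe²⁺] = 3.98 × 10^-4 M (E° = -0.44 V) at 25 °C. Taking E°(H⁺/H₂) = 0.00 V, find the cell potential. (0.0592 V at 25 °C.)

0.17 V

The hydrogen couple is the cathode, so E°_cell = 0.44 V; n = 2.
[H⁺] = 10^(−6.32) = 4.8 × 10^-7 M, and Q = [Fe²⁺]·P(H₂) / [H⁺]^2 = 1.74 × 10^9.
E = E° − (0.0592/2) log Q = 0.44 − (0.0592/2)(9.240) = 0.166 V.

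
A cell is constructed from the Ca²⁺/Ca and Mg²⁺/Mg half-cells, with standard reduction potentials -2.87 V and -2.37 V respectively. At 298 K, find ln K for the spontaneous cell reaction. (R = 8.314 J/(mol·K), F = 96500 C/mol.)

ln K = 38.9

E°_cell = -2.37 − (-2.87) = 0.50 V, with n = 2 electrons transferred.
At equilibrium E = 0, so the Nernst equation gives ln K = nFE°/RT = (2)(96500)(0.50)/((8.314)(298)) = 38.95.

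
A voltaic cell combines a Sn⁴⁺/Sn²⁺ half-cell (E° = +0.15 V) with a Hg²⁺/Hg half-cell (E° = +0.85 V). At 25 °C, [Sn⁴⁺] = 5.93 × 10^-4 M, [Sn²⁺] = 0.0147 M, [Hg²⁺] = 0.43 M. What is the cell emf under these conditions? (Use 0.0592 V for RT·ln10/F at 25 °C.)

The Hg²⁺/Hg couple has the higher reduction potential and acts as the cathode, so E°_cell = +0.85 − (+0.15) = 0.70 V.
Balancing electrons gives n = 2; the reaction quotient is Q = [Sn⁴⁺]/([Sn²⁺]·[Hg²⁺]) = 0.0938.
At 25 °C, E = E° − (0.0592/n) log Q = 0.70 − (0.0592/2)(-1.028) = 0.700 + 0.030 = 0.730 V.

0.730 V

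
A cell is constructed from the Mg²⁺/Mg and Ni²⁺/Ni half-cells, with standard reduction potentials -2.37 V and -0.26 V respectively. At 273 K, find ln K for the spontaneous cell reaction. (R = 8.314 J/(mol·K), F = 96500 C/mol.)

ln K = 179.4

E°_cell = -0.26 − (-2.37) = 2.11 V, with n = 2 electrons transferred.
At equilibrium E = 0, so the Nernst equation gives ln K = nFE°/RT = (2)(96500)(2.11)/((8.314)(273)) = 179.42.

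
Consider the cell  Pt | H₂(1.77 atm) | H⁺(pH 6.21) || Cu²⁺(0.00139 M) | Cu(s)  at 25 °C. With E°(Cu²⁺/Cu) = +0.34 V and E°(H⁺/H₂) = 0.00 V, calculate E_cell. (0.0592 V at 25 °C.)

The Cu²⁺/Cu couple is the cathode, so E°_cell = 0.34 V; n = 2.
[H⁺] = 10^(−6.21) = 6.2 × 10^-7 M, and Q = [H⁺]^2 / ([Cu²⁺]·P(H₂)) = 1.55 × 10^-10.
E = E° − (0.0592/2) log Q = 0.34 − (0.0592/2)(-9.811) = 0.630 V.

0.63 V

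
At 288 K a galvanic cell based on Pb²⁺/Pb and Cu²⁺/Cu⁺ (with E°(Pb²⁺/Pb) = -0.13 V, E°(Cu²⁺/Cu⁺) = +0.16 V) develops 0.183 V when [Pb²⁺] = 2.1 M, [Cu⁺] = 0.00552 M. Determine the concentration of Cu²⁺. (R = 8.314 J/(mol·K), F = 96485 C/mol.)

From the Nernst equation, ln Q = nF(E° − E)/RT = 2×96485×(0.29 − 0.183)/(8.314×288) = 8.623, so Q = 5560.
With Q = [Pb²⁺]·[Cu⁺]^2/[Cu²⁺]^2 and the known concentrations, [Cu²⁺]^2 in the denominator gives [Cu²⁺] = 1.1 × 10^-4 M.

1.1 × 10^-4 M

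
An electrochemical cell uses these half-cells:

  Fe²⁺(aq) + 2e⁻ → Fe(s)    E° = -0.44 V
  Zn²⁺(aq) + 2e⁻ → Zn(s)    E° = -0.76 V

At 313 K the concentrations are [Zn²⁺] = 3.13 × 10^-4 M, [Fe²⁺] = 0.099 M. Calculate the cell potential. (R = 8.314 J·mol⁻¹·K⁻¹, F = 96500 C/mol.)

The Fe²⁺/Fe couple has the higher reduction potential and acts as the cathode, so E°_cell = -0.44 − (-0.76) = 0.32 V.
Balancing electrons gives n = 2; the reaction quotient is Q = [Zn²⁺]/[Fe²⁺] = 0.00316.
E = E° − (RT/nF) ln Q = 0.32 − (8.314×313)/(2×96500) × (-5.757) = 0.320 + 0.078 = 0.398 V.

0.398 V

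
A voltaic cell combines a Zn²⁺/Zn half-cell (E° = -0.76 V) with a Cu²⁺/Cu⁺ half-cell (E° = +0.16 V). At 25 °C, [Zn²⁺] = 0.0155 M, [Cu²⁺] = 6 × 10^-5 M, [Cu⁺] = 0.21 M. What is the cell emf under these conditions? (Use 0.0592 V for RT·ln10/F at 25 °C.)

0.764 V

The Cu²⁺/Cu⁺ couple has the higher reduction potential and acts as the cathode, so E°_cell = +0.16 − (-0.76) = 0.92 V.
Balancing electrons gives n = 2; the reaction quotient is Q = [Zn²⁺]·[Cu⁺]^2/[Cu²⁺]^2 = 1.9 × 10^5.
At 25 °C, E = E° − (0.0592/n) log Q = 0.92 − (0.0592/2)(5.278) = 0.920 − 0.156 = 0.764 V.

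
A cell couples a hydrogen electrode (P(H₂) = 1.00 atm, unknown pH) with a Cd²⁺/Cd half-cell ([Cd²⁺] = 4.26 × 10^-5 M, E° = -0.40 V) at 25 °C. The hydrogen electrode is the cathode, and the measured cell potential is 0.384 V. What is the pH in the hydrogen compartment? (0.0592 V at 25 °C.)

pH = 2.46

E°_cell = 0.40 V and n = 2.
log Q = n(E° − E)/0.0592 = 2×(0.40 − 0.384)/0.0592 = 0.541.
With Q = [Cd²⁺]·P(H₂) / [H⁺]^2, solving for [H⁺] gives log[H⁺] = -2.456, so pH = 2.46.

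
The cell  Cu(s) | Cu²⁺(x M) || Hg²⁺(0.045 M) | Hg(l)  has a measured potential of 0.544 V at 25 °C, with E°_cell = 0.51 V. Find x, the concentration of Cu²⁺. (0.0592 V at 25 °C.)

From the Nernst equation, log Q = n(E° − E)/0.0592 = 2(0.51 − 0.544)/0.0592 = -1.149, so Q = 0.0710.
With Q = [Cu²⁺]/[Hg²⁺] and the known concentrations, [Cu²⁺] in the numerator gives [Cu²⁺] = 0.0032 M.

0.0032 M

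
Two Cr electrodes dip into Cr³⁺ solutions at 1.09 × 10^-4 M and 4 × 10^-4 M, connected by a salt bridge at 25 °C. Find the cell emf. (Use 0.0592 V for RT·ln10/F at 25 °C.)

0.011 V

Both half-cells are Cr³⁺/Cr, so E°_cell = 0. The concentrated side is the cathode; the cell reaction moves Cr³⁺ from high to low concentration with n = 3.
Q = [Cr³⁺]_dilute/[Cr³⁺]_conc = 1.09 × 10^-4/4 × 10^-4 = 0.273.
E = 0 − (0.0592/3) log Q = −(0.0592/3)(-0.565) = 0.0111 V.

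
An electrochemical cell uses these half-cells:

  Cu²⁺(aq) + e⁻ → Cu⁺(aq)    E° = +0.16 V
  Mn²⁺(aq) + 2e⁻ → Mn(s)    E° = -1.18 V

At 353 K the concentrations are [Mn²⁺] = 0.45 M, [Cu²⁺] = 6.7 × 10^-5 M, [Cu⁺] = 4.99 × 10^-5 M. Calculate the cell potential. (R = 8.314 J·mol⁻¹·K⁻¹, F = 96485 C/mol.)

The Cu²⁺/Cu⁺ couple has the higher reduction potential and acts as the cathode, so E°_cell = +0.16 − (-1.18) = 1.34 V.
Balancing electrons gives n = 2; the reaction quotient is Q = [Mn²⁺]·[Cu⁺]^2/[Cu²⁺]^2 = 0.250.
E = E° − (RT/nF) ln Q = 1.34 − (8.314×353)/(2×96485) × (-1.388) = 1.340 + 0.021 = 1.361 V.

1.36 V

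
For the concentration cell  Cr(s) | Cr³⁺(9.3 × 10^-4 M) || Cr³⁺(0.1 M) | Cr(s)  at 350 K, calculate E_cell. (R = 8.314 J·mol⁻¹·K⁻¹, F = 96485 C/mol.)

Both half-cells are Cr³⁺/Cr, so E°_cell = 0. The concentrated side is the cathode; the cell reaction moves Cr³⁺ from high to low concentration with n = 3.
Q = [Cr³⁺]_dilute/[Cr³⁺]_conc = 9.3 × 10^-4/0.1 = 0.00930.
E = 0 − (RT/nF) ln Q = −((8.314×350)/(3×96485))(-4.678) = 0.0470 V.

0.047 V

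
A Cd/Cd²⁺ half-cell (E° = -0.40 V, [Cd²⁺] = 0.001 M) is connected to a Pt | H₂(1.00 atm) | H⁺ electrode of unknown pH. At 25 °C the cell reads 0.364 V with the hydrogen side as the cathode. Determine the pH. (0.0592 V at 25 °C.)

pH = 2.11

E°_cell = 0.40 V and n = 2.
log Q = n(E° − E)/0.0592 = 2×(0.40 − 0.364)/0.0592 = 1.216.
With Q = [Cd²⁺]·P(H₂) / [H⁺]^2, solving for [H⁺] gives log[H⁺] = -2.108, so pH = 2.11.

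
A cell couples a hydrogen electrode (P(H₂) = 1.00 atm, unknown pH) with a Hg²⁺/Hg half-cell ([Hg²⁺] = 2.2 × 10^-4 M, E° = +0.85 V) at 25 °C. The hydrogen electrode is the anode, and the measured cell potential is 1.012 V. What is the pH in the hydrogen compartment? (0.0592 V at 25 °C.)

pH = 4.57

E°_cell = 0.85 V and n = 2.
log Q = n(E° − E)/0.0592 = 2×(0.85 − 1.012)/0.0592 = -5.473.
With Q = [H⁺]^2 / ([Hg²⁺]·P(H₂)), solving for [H⁺] gives log[H⁺] = -4.565, so pH = 4.57.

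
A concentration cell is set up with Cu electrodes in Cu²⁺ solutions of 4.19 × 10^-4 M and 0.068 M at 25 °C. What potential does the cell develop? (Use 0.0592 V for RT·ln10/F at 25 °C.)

Both half-cells are Cu²⁺/Cu, so E°_cell = 0. The concentrated side is the cathode; the cell reaction moves Cu²⁺ from high to low concentration with n = 2.
Q = [Cu²⁺]_dilute/[Cu²⁺]_conc = 4.19 × 10^-4/0.068 = 0.00616.
E = 0 − (0.0592/2) log Q = −(0.0592/2)(-2.210) = 0.0654 V.

0.065 V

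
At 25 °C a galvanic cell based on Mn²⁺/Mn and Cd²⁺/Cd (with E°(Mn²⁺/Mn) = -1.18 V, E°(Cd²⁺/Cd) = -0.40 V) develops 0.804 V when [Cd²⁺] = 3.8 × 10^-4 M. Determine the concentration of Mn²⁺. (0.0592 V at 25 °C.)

From the Nernst equation, log Q = n(E° − E)/0.0592 = 2(0.78 − 0.804)/0.0592 = -0.811, so Q = 0.155.
With Q = [Mn²⁺]/[Cd²⁺] and the known concentrations, [Mn²⁺] in the numerator gives [Mn²⁺] = 5.9 × 10^-5 M.

5.9 × 10^-5 M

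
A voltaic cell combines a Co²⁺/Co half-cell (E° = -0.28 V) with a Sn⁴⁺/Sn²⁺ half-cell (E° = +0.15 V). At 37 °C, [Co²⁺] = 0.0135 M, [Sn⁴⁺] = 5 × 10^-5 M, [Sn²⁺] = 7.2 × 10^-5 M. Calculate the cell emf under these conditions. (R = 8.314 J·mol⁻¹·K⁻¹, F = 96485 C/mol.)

0.483 V

The Sn⁴⁺/Sn²⁺ couple has the higher reduction potential and acts as the cathode, so E°_cell = +0.15 − (-0.28) = 0.43 V.
Balancing electrons gives n = 2; the reaction quotient is Q = [Co²⁺]·[Sn²⁺]/[Sn⁴⁺] = 0.0194.
E = E° − (RT/nF) ln Q = 0.43 − (8.314×310)/(2×96485) × (-3.940) = 0.430 + 0.053 = 0.483 V.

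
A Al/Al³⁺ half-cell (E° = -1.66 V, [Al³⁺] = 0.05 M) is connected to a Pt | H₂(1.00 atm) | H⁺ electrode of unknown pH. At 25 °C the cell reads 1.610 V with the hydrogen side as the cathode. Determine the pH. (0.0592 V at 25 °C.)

E°_cell = 1.66 V and n = 6.
log Q = n(E° − E)/0.0592 = 6×(1.66 − 1.610)/0.0592 = 5.068.
With Q = [Al³⁺]^2·P(H₂)^3 / [H⁺]^6, solving for [H⁺] gives log[H⁺] = -1.278, so pH = 1.28.

pH = 1.28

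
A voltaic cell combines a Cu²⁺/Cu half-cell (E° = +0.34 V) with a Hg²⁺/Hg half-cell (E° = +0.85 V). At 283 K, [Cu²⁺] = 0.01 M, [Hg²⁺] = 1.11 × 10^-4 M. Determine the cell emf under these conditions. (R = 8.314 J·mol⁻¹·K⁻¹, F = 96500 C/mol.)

The Hg²⁺/Hg couple has the higher reduction potential and acts as the cathode, so E°_cell = +0.85 − (+0.34) = 0.51 V.
Balancing electrons gives n = 2; the reaction quotient is Q = [Cu²⁺]/[Hg²⁺] = 90.1.
E = E° − (RT/nF) ln Q = 0.51 − (8.314×283)/(2×96500) × (4.501) = 0.510 − 0.055 = 0.455 V.

0.455 V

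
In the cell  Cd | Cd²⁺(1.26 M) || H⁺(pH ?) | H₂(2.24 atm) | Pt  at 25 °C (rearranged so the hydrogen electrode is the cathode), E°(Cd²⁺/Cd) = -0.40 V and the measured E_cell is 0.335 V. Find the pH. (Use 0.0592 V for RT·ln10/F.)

pH = 0.87

E°_cell = 0.40 V and n = 2.
log Q = n(E° − E)/0.0592 = 2×(0.40 − 0.335)/0.0592 = 2.196.
With Q = [Cd²⁺]·P(H₂) / [H⁺]^2, solving for [H⁺] gives log[H⁺] = -0.873, so pH = 0.87.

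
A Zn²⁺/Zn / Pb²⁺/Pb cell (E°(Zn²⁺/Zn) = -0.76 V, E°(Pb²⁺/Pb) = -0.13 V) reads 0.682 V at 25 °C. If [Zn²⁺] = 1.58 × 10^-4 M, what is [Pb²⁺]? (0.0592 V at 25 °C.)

0.009 M

From the Nernst equation, log Q = n(E° − E)/0.0592 = 2(0.63 − 0.682)/0.0592 = -1.757, so Q = 0.0175.
With Q = [Zn²⁺]/[Pb²⁺] and the known concentrations, [Pb²⁺] in the denominator gives [Pb²⁺] = 0.009 M.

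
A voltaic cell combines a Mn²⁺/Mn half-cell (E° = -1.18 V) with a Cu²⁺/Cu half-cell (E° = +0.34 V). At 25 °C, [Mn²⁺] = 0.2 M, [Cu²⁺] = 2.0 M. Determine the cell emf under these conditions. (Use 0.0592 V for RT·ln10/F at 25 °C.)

1.55 V

The Cu²⁺/Cu couple has the higher reduction potential and acts as the cathode, so E°_cell = +0.34 − (-1.18) = 1.52 V.
Balancing electrons gives n = 2; the reaction quotient is Q = [Mn²⁺]/[Cu²⁺] = 0.100.
At 25 °C, E = E° − (0.0592/n) log Q = 1.52 − (0.0592/2)(-1.000) = 1.520 + 0.030 = 1.550 V.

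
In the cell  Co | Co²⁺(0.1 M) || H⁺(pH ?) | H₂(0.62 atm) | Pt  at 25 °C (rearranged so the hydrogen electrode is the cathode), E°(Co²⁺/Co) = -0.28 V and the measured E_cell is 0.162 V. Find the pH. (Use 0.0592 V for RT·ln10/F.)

pH = 2.60

E°_cell = 0.28 V and n = 2.
log Q = n(E° − E)/0.0592 = 2×(0.28 − 0.162)/0.0592 = 3.986.
With Q = [Co²⁺]·P(H₂) / [H⁺]^2, solving for [H⁺] gives log[H⁺] = -2.597, so pH = 2.60.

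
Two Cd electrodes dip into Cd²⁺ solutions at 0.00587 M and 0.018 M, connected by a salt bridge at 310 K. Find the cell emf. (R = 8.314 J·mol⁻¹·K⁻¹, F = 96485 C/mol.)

Both half-cells are Cd²⁺/Cd, so E°_cell = 0. The concentrated side is the cathode; the cell reaction moves Cd²⁺ from high to low concentration with n = 2.
Q = [Cd²⁺]_dilute/[Cd²⁺]_conc = 0.00587/0.018 = 0.326.
E = 0 − (RT/nF) ln Q = −((8.314×310)/(2×96485))(-1.121) = 0.0150 V.

0.015 V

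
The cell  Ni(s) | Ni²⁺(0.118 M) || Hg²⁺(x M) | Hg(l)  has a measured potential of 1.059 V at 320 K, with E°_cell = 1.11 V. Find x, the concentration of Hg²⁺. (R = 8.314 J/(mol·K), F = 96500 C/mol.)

From the Nernst equation, ln Q = nF(E° − E)/RT = 2×96500×(1.11 − 1.059)/(8.314×320) = 3.700, so Q = 40.4.
With Q = [Ni²⁺]/[Hg²⁺] and the known concentrations, [Hg²⁺] in the denominator gives [Hg²⁺] = 0.0029 M.

0.0029 M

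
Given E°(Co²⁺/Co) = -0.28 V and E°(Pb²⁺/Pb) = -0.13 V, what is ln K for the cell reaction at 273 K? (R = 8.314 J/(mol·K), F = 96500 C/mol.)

ln K = 12.8

E°_cell = -0.13 − (-0.28) = 0.15 V, with n = 2 electrons transferred.
At equilibrium E = 0, so the Nernst equation gives ln K = nFE°/RT = (2)(96500)(0.15)/((8.314)(273)) = 12.75.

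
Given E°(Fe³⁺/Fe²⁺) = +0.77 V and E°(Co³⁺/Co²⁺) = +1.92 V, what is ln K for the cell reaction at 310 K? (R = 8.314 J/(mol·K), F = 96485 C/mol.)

E°_cell = +1.92 − (+0.77) = 1.15 V, with n = 1 electron transferred.
At equilibrium E = 0, so the Nernst equation gives ln K = nFE°/RT = (1)(96485)(1.15)/((8.314)(310)) = 43.05.

ln K = 43.1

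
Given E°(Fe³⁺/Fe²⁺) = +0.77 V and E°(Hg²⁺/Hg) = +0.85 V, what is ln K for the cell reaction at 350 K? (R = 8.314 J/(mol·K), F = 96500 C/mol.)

E°_cell = +0.85 − (+0.77) = 0.08 V, with n = 2 electrons transferred.
At equilibrium E = 0, so the Nernst equation gives ln K = nFE°/RT = (2)(96500)(0.08)/((8.314)(350)) = 5.31.

ln K = 5.3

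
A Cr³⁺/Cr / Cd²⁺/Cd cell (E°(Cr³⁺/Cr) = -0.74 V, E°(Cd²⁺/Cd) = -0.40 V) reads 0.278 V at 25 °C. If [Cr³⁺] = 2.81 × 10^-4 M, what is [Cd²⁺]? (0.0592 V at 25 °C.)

3.5 × 10^-5 M

From the Nernst equation, log Q = n(E° − E)/0.0592 = 6(0.34 − 0.278)/0.0592 = 6.284, so Q = 1.92 × 10^6.
With Q = [Cr³⁺]^2/[Cd²⁺]^3 and the known concentrations, [Cd²⁺]^3 in the denominator gives [Cd²⁺] = 3.5 × 10^-5 M.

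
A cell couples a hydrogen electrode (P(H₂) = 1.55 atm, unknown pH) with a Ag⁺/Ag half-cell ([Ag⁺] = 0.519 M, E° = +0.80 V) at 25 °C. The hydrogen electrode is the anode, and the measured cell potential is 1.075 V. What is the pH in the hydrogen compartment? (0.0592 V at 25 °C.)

E°_cell = 0.80 V and n = 2.
log Q = n(E° − E)/0.0592 = 2×(0.80 − 1.075)/0.0592 = -9.291.
With Q = [H⁺]^2 / ([Ag⁺]^2·P(H₂)), solving for [H⁺] gives log[H⁺] = -4.835, so pH = 4.83.

pH = 4.83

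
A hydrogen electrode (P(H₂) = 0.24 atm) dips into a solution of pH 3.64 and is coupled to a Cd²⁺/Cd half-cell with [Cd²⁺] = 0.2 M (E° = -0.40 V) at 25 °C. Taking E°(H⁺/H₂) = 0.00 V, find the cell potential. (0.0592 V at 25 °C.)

0.22 V

The hydrogen couple is the cathode, so E°_cell = 0.40 V; n = 2.
[H⁺] = 10^(−3.64) = 2.3 × 10^-4 M, and Q = [Cd²⁺]·P(H₂) / [H⁺]^2 = 9.15 × 10^5.
E = E° − (0.0592/2) log Q = 0.40 − (0.0592/2)(5.961) = 0.224 V.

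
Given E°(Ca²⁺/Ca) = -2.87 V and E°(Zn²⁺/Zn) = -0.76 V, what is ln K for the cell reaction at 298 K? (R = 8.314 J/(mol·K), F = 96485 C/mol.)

E°_cell = -0.76 − (-2.87) = 2.11 V, with n = 2 electrons transferred.
At equilibrium E = 0, so the Nernst equation gives ln K = nFE°/RT = (2)(96485)(2.11)/((8.314)(298)) = 164.34.

ln K = 164.3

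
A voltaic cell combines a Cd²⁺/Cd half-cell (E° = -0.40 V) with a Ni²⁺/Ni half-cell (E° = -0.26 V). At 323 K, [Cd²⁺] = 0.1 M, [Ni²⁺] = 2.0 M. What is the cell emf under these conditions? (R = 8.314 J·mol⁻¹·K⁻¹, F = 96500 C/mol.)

0.182 V

The Ni²⁺/Ni couple has the higher reduction potential and acts as the cathode, so E°_cell = -0.26 − (-0.40) = 0.14 V.
Balancing electrons gives n = 2; the reaction quotient is Q = [Cd²⁺]/[Ni²⁺] = 0.0500.
E = E° − (RT/nF) ln Q = 0.14 − (8.314×323)/(2×96500) × (-2.996) = 0.140 + 0.042 = 0.182 V.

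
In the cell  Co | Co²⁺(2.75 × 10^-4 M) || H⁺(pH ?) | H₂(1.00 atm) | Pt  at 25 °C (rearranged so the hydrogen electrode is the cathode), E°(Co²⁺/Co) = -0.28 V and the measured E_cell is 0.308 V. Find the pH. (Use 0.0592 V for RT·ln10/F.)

pH = 1.31

E°_cell = 0.28 V and n = 2.
log Q = n(E° − E)/0.0592 = 2×(0.28 − 0.308)/0.0592 = -0.946.
With Q = [Co²⁺]·P(H₂) / [H⁺]^2, solving for [H⁺] gives log[H⁺] = -1.307, so pH = 1.31.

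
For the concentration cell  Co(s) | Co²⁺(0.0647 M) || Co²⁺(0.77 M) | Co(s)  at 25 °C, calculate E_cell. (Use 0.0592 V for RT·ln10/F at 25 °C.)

0.032 V

Both half-cells are Co²⁺/Co, so E°_cell = 0. The concentrated side is the cathode; the cell reaction moves Co²⁺ from high to low concentration with n = 2.
Q = [Co²⁺]_dilute/[Co²⁺]_conc = 0.0647/0.77 = 0.0840.
E = 0 − (0.0592/2) log Q = −(0.0592/2)(-1.076) = 0.0318 V.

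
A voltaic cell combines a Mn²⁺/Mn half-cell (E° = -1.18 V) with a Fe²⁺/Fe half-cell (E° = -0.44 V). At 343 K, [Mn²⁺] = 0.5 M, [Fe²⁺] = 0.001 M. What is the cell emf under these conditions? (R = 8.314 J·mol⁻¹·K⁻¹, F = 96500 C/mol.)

0.648 V

The Fe²⁺/Fe couple has the higher reduction potential and acts as the cathode, so E°_cell = -0.44 − (-1.18) = 0.74 V.
Balancing electrons gives n = 2; the reaction quotient is Q = [Mn²⁺]/[Fe²⁺] = 500.
E = E° − (RT/nF) ln Q = 0.74 − (8.314×343)/(2×96500) × (6.215) = 0.740 − 0.092 = 0.648 V.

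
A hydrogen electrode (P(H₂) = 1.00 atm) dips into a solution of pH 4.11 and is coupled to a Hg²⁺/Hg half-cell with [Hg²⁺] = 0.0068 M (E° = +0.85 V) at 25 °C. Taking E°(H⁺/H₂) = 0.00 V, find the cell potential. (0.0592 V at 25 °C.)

1.03 V

The Hg²⁺/Hg couple is the cathode, so E°_cell = 0.85 V; n = 2.
[H⁺] = 10^(−4.11) = 7.8 × 10^-5 M, and Q = [H⁺]^2 / ([Hg²⁺]·P(H₂)) = 8.86 × 10^-7.
E = E° − (0.0592/2) log Q = 0.85 − (0.0592/2)(-6.053) = 1.029 V.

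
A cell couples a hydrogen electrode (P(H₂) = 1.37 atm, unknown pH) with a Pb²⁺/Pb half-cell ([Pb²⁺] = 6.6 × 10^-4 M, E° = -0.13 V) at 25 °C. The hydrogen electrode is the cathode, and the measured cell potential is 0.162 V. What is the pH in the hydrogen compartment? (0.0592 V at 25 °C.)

pH = 0.98

E°_cell = 0.13 V and n = 2.
log Q = n(E° − E)/0.0592 = 2×(0.13 − 0.162)/0.0592 = -1.081.
With Q = [Pb²⁺]·P(H₂) / [H⁺]^2, solving for [H⁺] gives log[H⁺] = -0.981, so pH = 0.98.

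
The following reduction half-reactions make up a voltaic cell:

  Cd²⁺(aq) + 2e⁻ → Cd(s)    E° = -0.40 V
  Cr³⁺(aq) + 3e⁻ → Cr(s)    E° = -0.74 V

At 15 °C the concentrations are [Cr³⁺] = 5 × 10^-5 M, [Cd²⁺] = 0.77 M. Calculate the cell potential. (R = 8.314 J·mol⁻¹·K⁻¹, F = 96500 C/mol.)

The Cd²⁺/Cd couple has the higher reduction potential and acts as the cathode, so E°_cell = -0.40 − (-0.74) = 0.34 V.
Balancing electrons gives n = 6; the reaction quotient is Q = [Cr³⁺]^2/[Cd²⁺]^3 = 5.48 × 10^-9.
E = E° − (RT/nF) ln Q = 0.34 − (8.314×288)/(6×96500) × (-19.023) = 0.340 + 0.079 = 0.419 V.

0.419 V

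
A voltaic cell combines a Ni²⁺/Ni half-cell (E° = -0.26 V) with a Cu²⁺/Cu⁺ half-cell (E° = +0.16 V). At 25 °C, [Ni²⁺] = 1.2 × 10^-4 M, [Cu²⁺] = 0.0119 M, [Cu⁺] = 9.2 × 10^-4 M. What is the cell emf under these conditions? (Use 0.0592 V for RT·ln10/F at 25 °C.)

0.602 V

The Cu²⁺/Cu⁺ couple has the higher reduction potential and acts as the cathode, so E°_cell = +0.16 − (-0.26) = 0.42 V.
Balancing electrons gives n = 2; the reaction quotient is Q = [Ni²⁺]·[Cu⁺]^2/[Cu²⁺]^2 = 7.17 × 10^-7.
At 25 °C, E = E° − (0.0592/n) log Q = 0.42 − (0.0592/2)(-6.144) = 0.420 + 0.182 = 0.602 V.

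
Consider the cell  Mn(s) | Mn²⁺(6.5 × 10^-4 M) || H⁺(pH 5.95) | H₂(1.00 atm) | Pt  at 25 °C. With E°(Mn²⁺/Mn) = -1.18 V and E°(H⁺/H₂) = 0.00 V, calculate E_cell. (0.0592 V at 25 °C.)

The hydrogen couple is the cathode, so E°_cell = 1.18 V; n = 2.
[H⁺] = 10^(−5.95) = 1.1 × 10^-6 M, and Q = [Mn²⁺]·P(H₂) / [H⁺]^2 = 5.16 × 10^8.
E = E° − (0.0592/2) log Q = 1.18 − (0.0592/2)(8.713) = 0.922 V.

0.92 V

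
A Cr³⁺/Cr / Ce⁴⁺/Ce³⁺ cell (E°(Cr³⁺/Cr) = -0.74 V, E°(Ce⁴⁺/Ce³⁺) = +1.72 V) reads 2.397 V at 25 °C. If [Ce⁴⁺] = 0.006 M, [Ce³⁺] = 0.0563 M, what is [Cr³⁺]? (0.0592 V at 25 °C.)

From the Nernst equation, log Q = n(E° − E)/0.0592 = 3(2.46 − 2.397)/0.0592 = 3.193, so Q = 1560.
With Q = [Cr³⁺]·[Ce³⁺]^3/[Ce⁴⁺]^3 and the known concentrations, [Cr³⁺] in the numerator gives [Cr³⁺] = 1.9 M.

1.9 M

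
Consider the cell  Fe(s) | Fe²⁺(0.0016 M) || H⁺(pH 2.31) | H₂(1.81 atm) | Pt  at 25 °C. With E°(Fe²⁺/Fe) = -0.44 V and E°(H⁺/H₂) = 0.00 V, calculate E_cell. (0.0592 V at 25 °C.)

The hydrogen couple is the cathode, so E°_cell = 0.44 V; n = 2.
[H⁺] = 10^(−2.31) = 0.0049 M, and Q = [Fe²⁺]·P(H₂) / [H⁺]^2 = 121.
E = E° − (0.0592/2) log Q = 0.44 − (0.0592/2)(2.082) = 0.378 V.

0.38 V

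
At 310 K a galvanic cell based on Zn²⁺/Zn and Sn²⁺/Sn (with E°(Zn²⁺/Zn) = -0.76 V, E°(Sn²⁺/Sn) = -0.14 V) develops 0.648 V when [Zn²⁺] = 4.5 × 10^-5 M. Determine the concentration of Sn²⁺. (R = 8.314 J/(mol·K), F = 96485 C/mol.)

3.7 × 10^-4 M

From the Nernst equation, ln Q = nF(E° − E)/RT = 2×96485×(0.62 − 0.648)/(8.314×310) = -2.096, so Q = 0.123.
With Q = [Zn²⁺]/[Sn²⁺] and the known concentrations, [Sn²⁺] in the denominator gives [Sn²⁺] = 3.7 × 10^-4 M.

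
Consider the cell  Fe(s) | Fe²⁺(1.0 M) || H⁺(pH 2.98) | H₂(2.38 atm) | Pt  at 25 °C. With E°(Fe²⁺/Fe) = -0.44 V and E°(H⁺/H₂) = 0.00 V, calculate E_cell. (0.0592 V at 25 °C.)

The hydrogen couple is the cathode, so E°_cell = 0.44 V; n = 2.
[H⁺] = 10^(−2.98) = 0.0010 M, and Q = [Fe²⁺]·P(H₂) / [H⁺]^2 = 2.17 × 10^6.
E = E° − (0.0592/2) log Q = 0.44 − (0.0592/2)(6.337) = 0.252 V.

0.25 V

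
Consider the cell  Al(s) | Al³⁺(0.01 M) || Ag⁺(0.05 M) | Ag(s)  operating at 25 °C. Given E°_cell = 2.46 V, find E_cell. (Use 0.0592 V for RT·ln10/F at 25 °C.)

Balancing electrons gives n = 3; the reaction quotient is Q = [Al³⁺]/[Ag⁺]^3 = 80.0.
At 25 °C, E = E° − (0.0592/n) log Q = 2.46 − (0.0592/3)(1.903) = 2.460 − 0.038 = 2.422 V.

2.42 V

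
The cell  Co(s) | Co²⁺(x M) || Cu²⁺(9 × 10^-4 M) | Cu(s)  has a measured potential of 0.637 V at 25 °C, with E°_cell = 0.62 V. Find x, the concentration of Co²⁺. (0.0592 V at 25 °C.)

From the Nernst equation, log Q = n(E° − E)/0.0592 = 2(0.62 − 0.637)/0.0592 = -0.574, so Q = 0.266.
With Q = [Co²⁺]/[Cu²⁺] and the known concentrations, [Co²⁺] in the numerator gives [Co²⁺] = 2.4 × 10^-4 M.

2.4 × 10^-4 M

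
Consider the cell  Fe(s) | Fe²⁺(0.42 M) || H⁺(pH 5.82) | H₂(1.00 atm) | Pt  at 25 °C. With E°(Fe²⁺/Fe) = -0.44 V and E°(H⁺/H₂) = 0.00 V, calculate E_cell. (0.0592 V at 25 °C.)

The hydrogen couple is the cathode, so E°_cell = 0.44 V; n = 2.
[H⁺] = 10^(−5.82) = 1.5 × 10^-6 M, and Q = [Fe²⁺]·P(H₂) / [H⁺]^2 = 1.83 × 10^11.
E = E° − (0.0592/2) log Q = 0.44 − (0.0592/2)(11.263) = 0.107 V.

0.11 V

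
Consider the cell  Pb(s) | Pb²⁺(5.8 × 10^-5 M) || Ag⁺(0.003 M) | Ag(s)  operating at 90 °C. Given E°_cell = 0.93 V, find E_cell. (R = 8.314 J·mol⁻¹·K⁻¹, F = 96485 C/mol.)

Balancing electrons gives n = 2; the reaction quotient is Q = [Pb²⁺]/[Ag⁺]^2 = 6.44.
E = E° − (RT/nF) ln Q = 0.93 − (8.314×363)/(2×96485) × (1.863) = 0.930 − 0.029 = 0.901 V.

0.901 V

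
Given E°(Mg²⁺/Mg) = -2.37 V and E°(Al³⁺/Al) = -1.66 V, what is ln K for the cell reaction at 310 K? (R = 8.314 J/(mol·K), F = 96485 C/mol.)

E°_cell = -1.66 − (-2.37) = 0.71 V, with n = 6 electrons transferred.
At equilibrium E = 0, so the Nernst equation gives ln K = nFE°/RT = (6)(96485)(0.71)/((8.314)(310)) = 159.48.

ln K = 159.5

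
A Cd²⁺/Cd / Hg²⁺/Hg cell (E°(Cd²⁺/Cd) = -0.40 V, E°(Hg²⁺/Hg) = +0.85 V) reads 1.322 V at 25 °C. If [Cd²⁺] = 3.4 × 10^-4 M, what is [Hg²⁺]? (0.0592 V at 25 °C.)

0.092 M

From the Nernst equation, log Q = n(E° − E)/0.0592 = 2(1.25 − 1.322)/0.0592 = -2.432, so Q = 0.00369.
With Q = [Cd²⁺]/[Hg²⁺] and the known concentrations, [Hg²⁺] in the denominator gives [Hg²⁺] = 0.092 M.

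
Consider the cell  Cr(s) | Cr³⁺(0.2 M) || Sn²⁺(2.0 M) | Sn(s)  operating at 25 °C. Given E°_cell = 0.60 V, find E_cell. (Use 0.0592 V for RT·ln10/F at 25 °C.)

0.623 V

Balancing electrons gives n = 6; the reaction quotient is Q = [Cr³⁺]^2/[Sn²⁺]^3 = 0.00500.
At 25 °C, E = E° − (0.0592/n) log Q = 0.60 − (0.0592/6)(-2.301) = 0.600 + 0.023 = 0.623 V.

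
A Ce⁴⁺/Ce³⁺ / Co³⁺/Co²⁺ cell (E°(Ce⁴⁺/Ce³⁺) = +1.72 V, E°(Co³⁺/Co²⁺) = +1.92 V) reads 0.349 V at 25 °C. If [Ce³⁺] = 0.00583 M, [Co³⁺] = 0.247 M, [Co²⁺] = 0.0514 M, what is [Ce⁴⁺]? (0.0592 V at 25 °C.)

8.5 × 10^-5 M

From the Nernst equation, log Q = n(E° − E)/0.0592 = 1(0.20 − 0.349)/0.0592 = -2.517, so Q = 0.00304.
With Q = [Ce⁴⁺]·[Co²⁺]/([Ce³⁺]·[Co³⁺]) and the known concentrations, [Ce⁴⁺] in the numerator gives [Ce⁴⁺] = 8.5 × 10^-5 M.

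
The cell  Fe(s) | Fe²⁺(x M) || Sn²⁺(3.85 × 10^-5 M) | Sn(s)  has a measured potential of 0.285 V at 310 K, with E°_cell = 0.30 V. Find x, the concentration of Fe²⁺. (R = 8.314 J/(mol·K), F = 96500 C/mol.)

1.2 × 10^-4 M

From the Nernst equation, ln Q = nF(E° − E)/RT = 2×96500×(0.30 − 0.285)/(8.314×310) = 1.123, so Q = 3.07.
With Q = [Fe²⁺]/[Sn²⁺] and the known concentrations, [Fe²⁺] in the numerator gives [Fe²⁺] = 1.2 × 10^-4 M.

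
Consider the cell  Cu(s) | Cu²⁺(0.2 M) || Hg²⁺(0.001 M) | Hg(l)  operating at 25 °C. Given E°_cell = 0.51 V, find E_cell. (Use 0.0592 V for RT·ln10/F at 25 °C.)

Balancing electrons gives n = 2; the reaction quotient is Q = [Cu²⁺]/[Hg²⁺] = 200.
At 25 °C, E = E° − (0.0592/n) log Q = 0.51 − (0.0592/2)(2.301) = 0.510 − 0.068 = 0.442 V.

0.442 V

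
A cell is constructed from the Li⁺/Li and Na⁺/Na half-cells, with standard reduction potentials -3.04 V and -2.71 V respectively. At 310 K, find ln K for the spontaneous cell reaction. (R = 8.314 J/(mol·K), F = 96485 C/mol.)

ln K = 12.4

E°_cell = -2.71 − (-3.04) = 0.33 V, with n = 1 electron transferred.
At equilibrium E = 0, so the Nernst equation gives ln K = nFE°/RT = (1)(96485)(0.33)/((8.314)(310)) = 12.35.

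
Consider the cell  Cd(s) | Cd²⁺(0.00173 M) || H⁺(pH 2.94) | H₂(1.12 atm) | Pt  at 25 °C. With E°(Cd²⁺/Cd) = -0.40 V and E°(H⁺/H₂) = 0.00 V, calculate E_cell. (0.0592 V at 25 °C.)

The hydrogen couple is the cathode, so E°_cell = 0.40 V; n = 2.
[H⁺] = 10^(−2.94) = 0.0011 M, and Q = [Cd²⁺]·P(H₂) / [H⁺]^2 = 1470.
E = E° − (0.0592/2) log Q = 0.40 − (0.0592/2)(3.167) = 0.306 V.

0.31 V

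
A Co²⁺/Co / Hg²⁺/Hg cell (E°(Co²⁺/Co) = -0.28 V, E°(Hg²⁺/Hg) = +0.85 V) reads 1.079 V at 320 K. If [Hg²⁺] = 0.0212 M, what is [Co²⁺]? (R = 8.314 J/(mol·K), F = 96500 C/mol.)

From the Nernst equation, ln Q = nF(E° − E)/RT = 2×96500×(1.13 − 1.079)/(8.314×320) = 3.700, so Q = 40.4.
With Q = [Co²⁺]/[Hg²⁺] and the known concentrations, [Co²⁺] in the numerator gives [Co²⁺] = 0.86 M.

0.86 M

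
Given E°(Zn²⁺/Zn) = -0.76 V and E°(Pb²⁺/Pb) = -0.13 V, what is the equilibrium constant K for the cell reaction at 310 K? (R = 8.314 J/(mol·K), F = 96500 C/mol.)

E°_cell = -0.13 − (-0.76) = 0.63 V, with n = 2 electrons transferred.
At equilibrium E = 0, so the Nernst equation gives ln K = nFE°/RT = (2)(96500)(0.63)/((8.314)(310)) = 47.18.
K = e^47.18 = 3.1 × 10^20.

3.1 × 10^20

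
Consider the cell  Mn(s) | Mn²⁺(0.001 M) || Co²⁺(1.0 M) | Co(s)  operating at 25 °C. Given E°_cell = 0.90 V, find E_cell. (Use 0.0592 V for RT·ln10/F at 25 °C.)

Balancing electrons gives n = 2; the reaction quotient is Q = [Mn²⁺]/[Co²⁺] = 0.00100.
At 25 °C, E = E° − (0.0592/n) log Q = 0.90 − (0.0592/2)(-3.000) = 0.900 + 0.089 = 0.989 V.

0.989 V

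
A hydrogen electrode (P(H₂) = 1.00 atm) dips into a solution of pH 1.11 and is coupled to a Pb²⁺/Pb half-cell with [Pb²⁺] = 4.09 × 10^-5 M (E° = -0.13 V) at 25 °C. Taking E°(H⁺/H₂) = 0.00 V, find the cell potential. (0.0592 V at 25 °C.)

The hydrogen couple is the cathode, so E°_cell = 0.13 V; n = 2.
[H⁺] = 10^(−1.11) = 0.078 M, and Q = [Pb²⁺]·P(H₂) / [H⁺]^2 = 0.00679.
E = E° − (0.0592/2) log Q = 0.13 − (0.0592/2)(-2.168) = 0.194 V.

0.19 V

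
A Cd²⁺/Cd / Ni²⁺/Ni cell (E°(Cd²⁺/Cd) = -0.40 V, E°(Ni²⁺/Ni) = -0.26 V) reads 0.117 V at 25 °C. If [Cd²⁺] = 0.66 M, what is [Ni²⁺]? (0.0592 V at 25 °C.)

From the Nernst equation, log Q = n(E° − E)/0.0592 = 2(0.14 − 0.117)/0.0592 = 0.777, so Q = 5.98.
With Q = [Cd²⁺]/[Ni²⁺] and the known concentrations, [Ni²⁺] in the denominator gives [Ni²⁺] = 0.11 M.

0.11 M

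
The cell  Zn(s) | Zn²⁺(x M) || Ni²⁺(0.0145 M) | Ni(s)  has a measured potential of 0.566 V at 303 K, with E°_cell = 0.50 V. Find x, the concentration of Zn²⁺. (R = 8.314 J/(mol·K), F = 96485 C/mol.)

From the Nernst equation, ln Q = nF(E° − E)/RT = 2×96485×(0.50 − 0.566)/(8.314×303) = -5.056, so Q = 0.00637.
With Q = [Zn²⁺]/[Ni²⁺] and the known concentrations, [Zn²⁺] in the numerator gives [Zn²⁺] = 9.2 × 10^-5 M.

9.2 × 10^-5 M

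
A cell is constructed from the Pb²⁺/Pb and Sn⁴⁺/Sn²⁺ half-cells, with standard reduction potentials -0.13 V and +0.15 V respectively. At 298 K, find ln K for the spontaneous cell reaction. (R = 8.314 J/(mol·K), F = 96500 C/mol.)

ln K = 21.8

E°_cell = +0.15 − (-0.13) = 0.28 V, with n = 2 electrons transferred.
At equilibrium E = 0, so the Nernst equation gives ln K = nFE°/RT = (2)(96500)(0.28)/((8.314)(298)) = 21.81.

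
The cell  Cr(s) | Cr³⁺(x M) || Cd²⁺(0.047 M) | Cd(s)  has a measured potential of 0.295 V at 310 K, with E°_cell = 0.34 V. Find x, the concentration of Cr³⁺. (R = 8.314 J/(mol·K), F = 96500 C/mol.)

1.6 M

From the Nernst equation, ln Q = nF(E° − E)/RT = 6×96500×(0.34 − 0.295)/(8.314×310) = 10.109, so Q = 2.46 × 10^4.
With Q = [Cr³⁺]^2/[Cd²⁺]^3 and the known concentrations, [Cr³⁺]^2 in the numerator gives [Cr³⁺] = 1.6 M.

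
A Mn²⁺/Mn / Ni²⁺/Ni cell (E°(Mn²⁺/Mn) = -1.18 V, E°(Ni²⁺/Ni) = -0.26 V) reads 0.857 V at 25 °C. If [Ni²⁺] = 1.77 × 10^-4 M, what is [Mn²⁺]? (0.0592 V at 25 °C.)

From the Nernst equation, log Q = n(E° − E)/0.0592 = 2(0.92 − 0.857)/0.0592 = 2.128, so Q = 134.
With Q = [Mn²⁺]/[Ni²⁺] and the known concentrations, [Mn²⁺] in the numerator gives [Mn²⁺] = 0.024 M.

0.024 M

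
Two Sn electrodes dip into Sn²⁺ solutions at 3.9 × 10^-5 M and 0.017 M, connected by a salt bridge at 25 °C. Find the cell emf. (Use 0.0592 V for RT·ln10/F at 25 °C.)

0.078 V

Both half-cells are Sn²⁺/Sn, so E°_cell = 0. The concentrated side is the cathode; the cell reaction moves Sn²⁺ from high to low concentration with n = 2.
Q = [Sn²⁺]_dilute/[Sn²⁺]_conc = 3.9 × 10^-5/0.017 = 0.00229.
E = 0 − (0.0592/2) log Q = −(0.0592/2)(-2.639) = 0.0781 V.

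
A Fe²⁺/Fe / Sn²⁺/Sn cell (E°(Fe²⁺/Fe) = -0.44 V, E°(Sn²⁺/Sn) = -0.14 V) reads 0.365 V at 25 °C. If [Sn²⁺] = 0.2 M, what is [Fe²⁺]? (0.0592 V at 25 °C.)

0.0013 M

From the Nernst equation, log Q = n(E° − E)/0.0592 = 2(0.30 − 0.365)/0.0592 = -2.196, so Q = 0.00637.
With Q = [Fe²⁺]/[Sn²⁺] and the known concentrations, [Fe²⁺] in the numerator gives [Fe²⁺] = 0.0013 M.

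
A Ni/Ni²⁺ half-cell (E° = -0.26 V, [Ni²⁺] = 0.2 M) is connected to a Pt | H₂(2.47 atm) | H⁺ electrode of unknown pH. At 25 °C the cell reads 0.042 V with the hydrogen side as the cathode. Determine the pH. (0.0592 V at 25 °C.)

E°_cell = 0.26 V and n = 2.
log Q = n(E° − E)/0.0592 = 2×(0.26 − 0.042)/0.0592 = 7.365.
With Q = [Ni²⁺]·P(H₂) / [H⁺]^2, solving for [H⁺] gives log[H⁺] = -3.836, so pH = 3.84.

pH = 3.84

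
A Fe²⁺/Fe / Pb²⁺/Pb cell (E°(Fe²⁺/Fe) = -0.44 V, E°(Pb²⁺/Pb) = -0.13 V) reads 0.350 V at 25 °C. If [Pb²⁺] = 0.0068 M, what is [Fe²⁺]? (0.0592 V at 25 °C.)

3 × 10^-4 M

From the Nernst equation, log Q = n(E° − E)/0.0592 = 2(0.31 − 0.350)/0.0592 = -1.351, so Q = 0.0445.
With Q = [Fe²⁺]/[Pb²⁺] and the known concentrations, [Fe²⁺] in the numerator gives [Fe²⁺] = 3 × 10^-4 M.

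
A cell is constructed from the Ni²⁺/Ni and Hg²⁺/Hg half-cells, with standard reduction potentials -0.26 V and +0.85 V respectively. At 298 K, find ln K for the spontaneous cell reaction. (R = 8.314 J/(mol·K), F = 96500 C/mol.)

ln K = 86.5

E°_cell = +0.85 − (-0.26) = 1.11 V, with n = 2 electrons transferred.
At equilibrium E = 0, so the Nernst equation gives ln K = nFE°/RT = (2)(96500)(1.11)/((8.314)(298)) = 86.47.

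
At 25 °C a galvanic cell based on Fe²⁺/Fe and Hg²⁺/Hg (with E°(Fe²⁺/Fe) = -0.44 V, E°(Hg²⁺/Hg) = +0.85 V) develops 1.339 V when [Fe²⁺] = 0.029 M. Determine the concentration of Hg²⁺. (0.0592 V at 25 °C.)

From the Nernst equation, log Q = n(E° − E)/0.0592 = 2(1.29 − 1.339)/0.0592 = -1.655, so Q = 0.0221.
With Q = [Fe²⁺]/[Hg²⁺] and the known concentrations, [Hg²⁺] in the denominator gives [Hg²⁺] = 1.3 M.

1.3 M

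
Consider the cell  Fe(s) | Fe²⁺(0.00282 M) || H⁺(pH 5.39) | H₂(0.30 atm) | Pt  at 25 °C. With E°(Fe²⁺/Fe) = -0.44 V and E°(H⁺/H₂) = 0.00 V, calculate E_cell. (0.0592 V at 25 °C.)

0.21 V

The hydrogen couple is the cathode, so E°_cell = 0.44 V; n = 2.
[H⁺] = 10^(−5.39) = 4.1 × 10^-6 M, and Q = [Fe²⁺]·P(H₂) / [H⁺]^2 = 5.1 × 10^7.
E = E° − (0.0592/2) log Q = 0.44 − (0.0592/2)(7.707) = 0.212 V.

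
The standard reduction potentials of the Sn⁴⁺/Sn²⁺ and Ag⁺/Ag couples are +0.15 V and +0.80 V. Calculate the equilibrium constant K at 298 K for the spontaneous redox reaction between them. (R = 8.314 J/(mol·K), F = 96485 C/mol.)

E°_cell = +0.80 − (+0.15) = 0.65 V, with n = 2 electrons transferred.
At equilibrium E = 0, so the Nernst equation gives ln K = nFE°/RT = (2)(96485)(0.65)/((8.314)(298)) = 50.63.
K = e^50.63 = 9.7 × 10^21.

9.7 × 10^21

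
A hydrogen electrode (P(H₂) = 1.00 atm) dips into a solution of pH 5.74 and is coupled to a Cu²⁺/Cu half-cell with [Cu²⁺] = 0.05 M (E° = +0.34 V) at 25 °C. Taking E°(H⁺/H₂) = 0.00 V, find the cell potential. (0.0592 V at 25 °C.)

The Cu²⁺/Cu couple is the cathode, so E°_cell = 0.34 V; n = 2.
[H⁺] = 10^(−5.74) = 1.8 × 10^-6 M, and Q = [H⁺]^2 / ([Cu²⁺]·P(H₂)) = 6.62 × 10^-11.
E = E° − (0.0592/2) log Q = 0.34 − (0.0592/2)(-10.179) = 0.641 V.

0.64 V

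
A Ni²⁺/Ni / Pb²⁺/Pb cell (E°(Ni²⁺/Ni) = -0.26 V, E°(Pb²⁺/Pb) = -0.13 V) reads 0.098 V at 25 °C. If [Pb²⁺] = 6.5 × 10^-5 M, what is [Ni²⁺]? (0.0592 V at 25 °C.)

7.8 × 10^-4 M

From the Nernst equation, log Q = n(E° − E)/0.0592 = 2(0.13 − 0.098)/0.0592 = 1.081, so Q = 12.1.
With Q = [Ni²⁺]/[Pb²⁺] and the known concentrations, [Ni²⁺] in the numerator gives [Ni²⁺] = 7.8 × 10^-4 M.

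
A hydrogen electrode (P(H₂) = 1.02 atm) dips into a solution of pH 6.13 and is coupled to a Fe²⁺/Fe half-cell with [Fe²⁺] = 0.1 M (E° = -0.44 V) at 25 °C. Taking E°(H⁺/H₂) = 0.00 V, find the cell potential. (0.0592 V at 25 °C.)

The hydrogen couple is the cathode, so E°_cell = 0.44 V; n = 2.
[H⁺] = 10^(−6.13) = 7.4 × 10^-7 M, and Q = [Fe²⁺]·P(H₂) / [H⁺]^2 = 1.86 × 10^11.
E = E° − (0.0592/2) log Q = 0.44 − (0.0592/2)(11.269) = 0.106 V.

0.11 V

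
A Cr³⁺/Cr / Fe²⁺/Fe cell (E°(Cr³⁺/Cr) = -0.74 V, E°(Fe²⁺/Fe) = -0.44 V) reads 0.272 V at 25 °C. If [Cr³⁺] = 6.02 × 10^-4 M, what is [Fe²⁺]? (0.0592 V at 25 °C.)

From the Nernst equation, log Q = n(E° − E)/0.0592 = 6(0.30 − 0.272)/0.0592 = 2.838, so Q = 688.
With Q = [Cr³⁺]^2/[Fe²⁺]^3 and the known concentrations, [Fe²⁺]^3 in the denominator gives [Fe²⁺] = 8.1 × 10^-4 M.

8.1 × 10^-4 M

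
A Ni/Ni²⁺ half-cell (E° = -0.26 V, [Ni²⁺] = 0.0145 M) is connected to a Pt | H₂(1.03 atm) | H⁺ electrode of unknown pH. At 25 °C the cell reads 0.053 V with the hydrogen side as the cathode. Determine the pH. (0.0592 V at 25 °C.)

pH = 4.41

E°_cell = 0.26 V and n = 2.
log Q = n(E° − E)/0.0592 = 2×(0.26 − 0.053)/0.0592 = 6.993.
With Q = [Ni²⁺]·P(H₂) / [H⁺]^2, solving for [H⁺] gives log[H⁺] = -4.410, so pH = 4.41.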